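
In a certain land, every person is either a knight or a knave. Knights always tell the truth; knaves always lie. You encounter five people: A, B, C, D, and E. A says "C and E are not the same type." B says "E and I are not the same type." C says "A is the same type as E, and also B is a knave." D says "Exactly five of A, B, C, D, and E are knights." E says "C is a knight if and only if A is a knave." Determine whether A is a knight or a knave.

Consistent assignments: {A=knave, B=knight, C=knave, D=knave, E=knave}
In every consistent assignment, A is a knave.

A is a knave.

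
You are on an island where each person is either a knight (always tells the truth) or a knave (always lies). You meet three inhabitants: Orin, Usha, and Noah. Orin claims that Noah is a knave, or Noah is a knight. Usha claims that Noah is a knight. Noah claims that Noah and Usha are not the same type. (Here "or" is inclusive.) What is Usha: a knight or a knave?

Usha is a knave.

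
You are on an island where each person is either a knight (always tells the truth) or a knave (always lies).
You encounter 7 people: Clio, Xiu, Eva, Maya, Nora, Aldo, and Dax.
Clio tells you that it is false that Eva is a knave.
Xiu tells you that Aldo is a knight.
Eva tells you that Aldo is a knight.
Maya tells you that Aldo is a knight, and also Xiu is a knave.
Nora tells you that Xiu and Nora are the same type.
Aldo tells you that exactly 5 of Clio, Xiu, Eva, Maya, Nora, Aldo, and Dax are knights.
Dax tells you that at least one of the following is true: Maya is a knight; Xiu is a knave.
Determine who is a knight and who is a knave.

Clio is a knight, and the claim "it is false that Eva is a knave" is indeed true.
Xiu (knight): "Aldo is a knight" — true. ✓
Eva (knight): "Aldo is a knight" — true. ✓
Since Maya is a knave, "Aldo is a knight, and also Xiu is a knave" needs to be false, which holds.
Since Nora is a knight, "Xiu and Nora are the same type" needs to be true, which holds.
Aldo (knight): "exactly 5 of Clio, Xiu, Eva, Maya, Nora, Aldo, and Dax are knights" — true. ✓
Dax (knave): "at least one of the following is true: Maya is a knight; Xiu is a knave" — false. ✓

Clio is a knight, Xiu is a knight, Eva is a knight, Maya is a knave, Nora is a knight, Aldo is a knight, and Dax is a knave.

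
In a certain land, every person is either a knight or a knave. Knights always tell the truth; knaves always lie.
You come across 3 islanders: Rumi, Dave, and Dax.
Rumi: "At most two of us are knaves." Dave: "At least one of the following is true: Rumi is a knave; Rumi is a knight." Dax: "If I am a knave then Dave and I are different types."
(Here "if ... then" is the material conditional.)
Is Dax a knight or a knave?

Dax is a knight.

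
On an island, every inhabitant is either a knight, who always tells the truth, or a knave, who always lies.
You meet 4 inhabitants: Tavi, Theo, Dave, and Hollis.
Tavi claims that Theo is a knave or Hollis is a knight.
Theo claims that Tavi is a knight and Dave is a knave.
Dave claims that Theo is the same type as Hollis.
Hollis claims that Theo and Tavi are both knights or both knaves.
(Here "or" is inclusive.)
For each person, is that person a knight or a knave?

Knights: Tavi and Dave. Knaves: Theo and Hollis.

Tavi is a knight; "Theo is a knave or Hollis is a knight" is true, as required.
Theo is a knave; "Tavi is a knight and Dave is a knave" is false, as required.
Dave is a knight, so "Theo is the same type as Hollis" must be true — and it is.
Since Hollis is a knave, "Theo and Tavi are both knights or both knaves" needs to be false, which holds.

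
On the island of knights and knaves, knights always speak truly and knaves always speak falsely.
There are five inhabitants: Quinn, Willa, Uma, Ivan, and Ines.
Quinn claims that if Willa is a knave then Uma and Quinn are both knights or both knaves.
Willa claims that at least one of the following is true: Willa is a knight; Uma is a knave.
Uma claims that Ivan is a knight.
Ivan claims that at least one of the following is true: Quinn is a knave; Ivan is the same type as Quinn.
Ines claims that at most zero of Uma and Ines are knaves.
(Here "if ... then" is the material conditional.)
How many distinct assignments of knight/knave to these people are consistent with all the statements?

7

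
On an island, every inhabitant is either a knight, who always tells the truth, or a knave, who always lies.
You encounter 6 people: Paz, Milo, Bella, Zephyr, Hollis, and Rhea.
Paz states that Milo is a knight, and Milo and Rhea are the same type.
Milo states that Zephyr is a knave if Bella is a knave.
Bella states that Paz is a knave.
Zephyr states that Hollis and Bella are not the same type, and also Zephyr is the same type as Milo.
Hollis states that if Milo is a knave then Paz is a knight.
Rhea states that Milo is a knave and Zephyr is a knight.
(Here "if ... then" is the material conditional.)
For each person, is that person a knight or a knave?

Paz is a knave, Milo is a knight, Bella is a knight, Zephyr is a knave, Hollis is a knight, and Rhea is a knave.

Paz is a knave, and the claim "Milo is a knight, and Milo and Rhea are the same type" is indeed False.
Milo is a knight; "Zephyr is a knave if Bella is a knave" is true, as required.
As a knight, Bella's statement "Paz is a knave" should be true; it is.
Zephyr is a knave; "Hollis and Bella are not the same type, and also Zephyr is the same type as Milo" is False, as required.
Hollis is a knight; "if Milo is a knave then Paz is a knight" is true, as required.
Since Rhea is a knave, "Milo is a knave and Zephyr is a knight" needs to be False, which holds.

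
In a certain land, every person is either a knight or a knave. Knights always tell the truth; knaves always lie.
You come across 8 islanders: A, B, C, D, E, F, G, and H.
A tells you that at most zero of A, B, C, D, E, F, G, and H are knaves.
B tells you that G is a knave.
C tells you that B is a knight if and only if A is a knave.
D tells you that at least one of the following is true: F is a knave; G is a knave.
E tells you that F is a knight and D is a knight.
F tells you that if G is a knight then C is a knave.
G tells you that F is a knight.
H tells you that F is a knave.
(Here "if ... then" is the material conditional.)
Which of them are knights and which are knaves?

A is a knave, B is a knave, C is a knave, D is a knave, E is a knave, F is a knight, G is a knight, and H is a knave.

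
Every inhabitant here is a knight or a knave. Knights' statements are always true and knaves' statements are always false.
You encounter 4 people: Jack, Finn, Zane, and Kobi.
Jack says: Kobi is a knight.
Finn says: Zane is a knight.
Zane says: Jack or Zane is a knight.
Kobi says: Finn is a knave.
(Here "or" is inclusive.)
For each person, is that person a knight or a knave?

Since Jack is a knave, "Kobi is a knight" needs to be false, which holds.
Finn is a knight, so "Zane is a knight" must be true — and it is.
Zane (knight): "Jack or Zane is a knight" — true. ✓
Kobi is a knave; "Finn is a knave" is false, as required.

Knights: Finn and Zane. Knaves: Jack and Kobi.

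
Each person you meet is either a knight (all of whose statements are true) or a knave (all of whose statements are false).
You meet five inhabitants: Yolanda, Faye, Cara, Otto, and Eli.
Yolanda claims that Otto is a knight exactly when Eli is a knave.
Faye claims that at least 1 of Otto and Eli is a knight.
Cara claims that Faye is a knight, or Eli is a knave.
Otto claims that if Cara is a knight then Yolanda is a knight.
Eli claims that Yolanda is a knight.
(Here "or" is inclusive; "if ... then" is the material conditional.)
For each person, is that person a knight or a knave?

Knights: Cara. Knaves: Yolanda, Faye, Otto, and Eli.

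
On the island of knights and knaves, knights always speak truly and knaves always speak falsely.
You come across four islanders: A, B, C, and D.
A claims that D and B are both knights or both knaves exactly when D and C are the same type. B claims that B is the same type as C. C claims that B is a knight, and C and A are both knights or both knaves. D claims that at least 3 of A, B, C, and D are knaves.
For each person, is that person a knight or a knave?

Since A is a knight, "D and B are both knights or both knaves exactly when D and C are the same type" needs to be true, which holds.
B is a knight, so "B is the same type as C" must be true — and it is.
C is a knight, and the claim "B is a knight, and C and A are both knights or both knaves" is indeed true.
D is a knave, and the claim "at least 3 of A, B, C, and D are knaves" is indeed false.

A is a knight, B is a knight, C is a knight, and D is a knave.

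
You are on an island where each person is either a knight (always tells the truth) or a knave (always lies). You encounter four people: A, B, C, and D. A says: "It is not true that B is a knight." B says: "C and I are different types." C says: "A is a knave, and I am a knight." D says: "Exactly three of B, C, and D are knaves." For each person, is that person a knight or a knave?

A is a knave, B is a knight, C is a knave, and D is a knave.

As a knave, A's statement "it is not true that B is a knight" should be False; it is.
B is a knight; "C and I are different types" is true, as required.
C is a knave, so "A is a knave, and I am a knight" must be False — and it is.
D is a knave; "exactly three of B, C, and D are knaves" is False, as required.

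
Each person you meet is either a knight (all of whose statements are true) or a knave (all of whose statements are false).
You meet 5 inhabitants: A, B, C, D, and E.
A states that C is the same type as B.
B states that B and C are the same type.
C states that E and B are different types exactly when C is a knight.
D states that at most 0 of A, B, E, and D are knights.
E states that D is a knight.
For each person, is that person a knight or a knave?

Knights: A, B, and C. Knaves: D and E.

Suppose A is a knave. Then A's statement "C is the same type as B" would have to be false. Checking the 16 ways to assign the others, none is consistent with every speaker.
(For instance, with B=knight, C=knight, D=knave, E=knave, A's claim "C is the same type as B" comes out true where it would need to be false.)
So A must be a knight, making "C is the same type as B" true. Taking A=knight, B=knight, C=knight, D=knave, E=knave, each remaining statement checks out:
  B (knight): "B and C are the same type" — true. ✓
  C (knight): "E and B are different types exactly when C is a knight" — true. ✓
  D (knave): "at most 0 of A, B, E, and D are knights" — false. ✓
  E (knave): "D is a knight" — false. ✓
This is the unique consistent assignment.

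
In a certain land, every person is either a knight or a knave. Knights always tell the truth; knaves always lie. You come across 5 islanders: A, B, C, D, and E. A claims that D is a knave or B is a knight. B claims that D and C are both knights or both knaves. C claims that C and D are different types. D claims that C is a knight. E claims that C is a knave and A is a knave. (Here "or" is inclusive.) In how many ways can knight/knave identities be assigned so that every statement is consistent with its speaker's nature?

Consistent assignments:
  A=knight, B=knight, C=knave, D=knave, E=knave

1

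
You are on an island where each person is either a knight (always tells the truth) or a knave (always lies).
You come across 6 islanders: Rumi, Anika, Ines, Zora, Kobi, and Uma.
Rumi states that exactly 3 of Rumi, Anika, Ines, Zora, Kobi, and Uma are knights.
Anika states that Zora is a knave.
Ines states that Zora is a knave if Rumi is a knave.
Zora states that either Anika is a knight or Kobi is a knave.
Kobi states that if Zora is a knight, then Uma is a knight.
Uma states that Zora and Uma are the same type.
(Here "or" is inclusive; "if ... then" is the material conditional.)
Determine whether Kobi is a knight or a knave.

Kobi is a knave.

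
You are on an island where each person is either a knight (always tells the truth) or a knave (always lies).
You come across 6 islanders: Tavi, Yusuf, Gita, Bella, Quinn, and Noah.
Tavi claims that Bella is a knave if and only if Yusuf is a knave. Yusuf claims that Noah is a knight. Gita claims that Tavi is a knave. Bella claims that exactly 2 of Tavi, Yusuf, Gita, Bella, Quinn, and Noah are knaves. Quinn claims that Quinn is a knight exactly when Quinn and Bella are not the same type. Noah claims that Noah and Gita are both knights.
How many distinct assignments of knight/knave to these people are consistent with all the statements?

1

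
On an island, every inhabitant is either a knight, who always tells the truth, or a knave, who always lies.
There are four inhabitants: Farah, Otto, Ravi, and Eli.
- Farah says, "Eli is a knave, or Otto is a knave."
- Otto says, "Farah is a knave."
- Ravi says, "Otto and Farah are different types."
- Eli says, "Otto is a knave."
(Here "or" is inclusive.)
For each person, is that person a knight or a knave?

Farah is a knight, so "Eli is a knave, or Otto is a knave" must be True — and it is.
As a knave, Otto's statement "Farah is a knave" should be false; it is.
Since Ravi is a knight, "Otto and Farah are different types" needs to be True, which holds.
Eli (knight): "Otto is a knave" — True. ✓

Farah is a knight, Otto is a knave, Ravi is a knight, and Eli is a knight.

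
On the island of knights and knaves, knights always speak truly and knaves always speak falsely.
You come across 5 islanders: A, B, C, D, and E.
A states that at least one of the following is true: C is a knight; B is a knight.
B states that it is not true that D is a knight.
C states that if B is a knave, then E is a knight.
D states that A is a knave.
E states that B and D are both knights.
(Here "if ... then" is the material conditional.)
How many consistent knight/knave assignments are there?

Consistent assignments:
  A=knight, B=knight, C=knight, D=knave, E=knave
  A=knave, B=knave, C=knave, D=knight, E=knave

2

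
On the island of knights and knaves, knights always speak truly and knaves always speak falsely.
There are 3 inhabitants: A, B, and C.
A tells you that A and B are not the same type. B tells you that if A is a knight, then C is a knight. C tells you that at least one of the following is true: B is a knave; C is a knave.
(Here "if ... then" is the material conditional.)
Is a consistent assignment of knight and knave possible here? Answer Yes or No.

No

Checking all 8 assignments, each has at least one speaker whose statement's truth value contradicts their type.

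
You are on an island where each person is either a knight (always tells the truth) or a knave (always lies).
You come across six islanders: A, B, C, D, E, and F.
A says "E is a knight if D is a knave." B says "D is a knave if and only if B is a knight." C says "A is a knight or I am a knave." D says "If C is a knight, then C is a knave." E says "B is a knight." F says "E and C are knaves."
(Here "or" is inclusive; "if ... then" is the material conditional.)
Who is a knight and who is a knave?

A is a knight; "E is a knight if D is a knave" is True, as required.
Since B is a knight, "D is a knave if and only if B is a knight" needs to be True, which holds.
C is a knight; "A is a knight or I am a knave" is True, as required.
D is a knave; "if C is a knight, then C is a knave" is False, as required.
E (knight): "B is a knight" — True. ✓
F is a knave, and the claim "E and C are knaves" is indeed False.

Knights: A, B, C, and E. Knaves: D and F.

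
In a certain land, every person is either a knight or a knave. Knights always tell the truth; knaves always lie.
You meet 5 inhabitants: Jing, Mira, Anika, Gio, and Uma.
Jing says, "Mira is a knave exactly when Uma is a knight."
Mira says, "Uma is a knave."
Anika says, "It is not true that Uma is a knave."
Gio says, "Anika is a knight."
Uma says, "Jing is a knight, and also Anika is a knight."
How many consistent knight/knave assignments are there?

2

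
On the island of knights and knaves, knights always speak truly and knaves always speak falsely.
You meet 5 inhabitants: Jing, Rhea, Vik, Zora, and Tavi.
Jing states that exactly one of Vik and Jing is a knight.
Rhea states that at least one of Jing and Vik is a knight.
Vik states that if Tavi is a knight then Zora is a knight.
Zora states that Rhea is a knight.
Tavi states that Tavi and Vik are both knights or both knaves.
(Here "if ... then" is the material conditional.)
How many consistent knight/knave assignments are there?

0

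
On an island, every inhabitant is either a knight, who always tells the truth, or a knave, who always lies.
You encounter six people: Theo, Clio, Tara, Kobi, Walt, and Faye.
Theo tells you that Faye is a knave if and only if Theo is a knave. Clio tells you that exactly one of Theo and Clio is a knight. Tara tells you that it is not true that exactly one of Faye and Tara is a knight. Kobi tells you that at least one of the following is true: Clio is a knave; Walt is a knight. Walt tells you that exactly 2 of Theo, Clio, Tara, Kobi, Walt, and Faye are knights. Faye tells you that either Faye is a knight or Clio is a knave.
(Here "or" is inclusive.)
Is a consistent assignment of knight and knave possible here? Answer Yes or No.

Yes

One consistent assignment: Theo=knave, Clio=knight, Tara=knight, Kobi=knave, Walt=knave, Faye=knight.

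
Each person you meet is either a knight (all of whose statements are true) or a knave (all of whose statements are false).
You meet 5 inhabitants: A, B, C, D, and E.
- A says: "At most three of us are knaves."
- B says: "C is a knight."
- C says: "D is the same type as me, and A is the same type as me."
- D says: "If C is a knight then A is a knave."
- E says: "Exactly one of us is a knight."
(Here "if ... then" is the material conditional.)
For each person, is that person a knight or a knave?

Knights: A and D. Knaves: B, C, and E.

A is a knight, and the claim "at most three of us are knaves" is indeed True.
B is a knave; "C is a knight" is false, as required.
C is a knave; "D is the same type as me, and A is the same type as me" is false, as required.
D is a knight, so "if C is a knight then A is a knave" must be True — and it is.
E is a knave; "exactly one of us is a knight" is false, as required.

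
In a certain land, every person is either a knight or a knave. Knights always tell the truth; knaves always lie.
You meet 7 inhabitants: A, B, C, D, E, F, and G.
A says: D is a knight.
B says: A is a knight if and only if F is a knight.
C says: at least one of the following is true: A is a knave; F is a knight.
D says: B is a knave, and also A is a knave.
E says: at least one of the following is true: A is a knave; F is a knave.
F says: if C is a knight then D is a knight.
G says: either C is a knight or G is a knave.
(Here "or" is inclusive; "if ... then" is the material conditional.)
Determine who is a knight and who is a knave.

A is a knave, B is a knight, C is a knight, D is a knave, E is a knight, F is a knave, and G is a knight.

As a knave, A's statement "D is a knight" should be false; it is.
As a knight, B's statement "A is a knight if and only if F is a knight" should be true; it is.
C (knight): "at least one of the following is true: A is a knave; F is a knight" — true. ✓
D is a knave; "B is a knave, and also A is a knave" is false, as required.
E is a knight, so "at least one of the following is true: A is a knave; F is a knave" must be true — and it is.
Since F is a knave, "if C is a knight then D is a knight" needs to be false, which holds.
G (knight): "either C is a knight or G is a knave" — true. ✓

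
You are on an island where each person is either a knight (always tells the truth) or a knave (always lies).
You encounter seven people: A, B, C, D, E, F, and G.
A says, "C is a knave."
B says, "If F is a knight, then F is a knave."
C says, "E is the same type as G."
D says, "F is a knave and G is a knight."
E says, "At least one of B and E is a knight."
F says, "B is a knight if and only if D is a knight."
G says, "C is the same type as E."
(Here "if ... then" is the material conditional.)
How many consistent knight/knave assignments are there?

5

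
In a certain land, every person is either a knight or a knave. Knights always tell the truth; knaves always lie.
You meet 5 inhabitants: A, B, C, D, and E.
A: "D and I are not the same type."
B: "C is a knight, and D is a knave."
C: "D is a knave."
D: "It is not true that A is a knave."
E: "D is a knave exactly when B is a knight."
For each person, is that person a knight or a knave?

Knights: B, C, and E. Knaves: A and D.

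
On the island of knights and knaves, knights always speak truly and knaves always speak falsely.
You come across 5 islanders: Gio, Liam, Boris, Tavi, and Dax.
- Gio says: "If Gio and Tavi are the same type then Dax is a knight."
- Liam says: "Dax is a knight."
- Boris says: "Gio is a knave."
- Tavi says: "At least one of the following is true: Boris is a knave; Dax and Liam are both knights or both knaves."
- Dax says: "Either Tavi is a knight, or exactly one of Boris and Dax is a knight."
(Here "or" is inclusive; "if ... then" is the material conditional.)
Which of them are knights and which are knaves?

Since Gio is a knight, "if Gio and Tavi are the same type then Dax is a knight" needs to be True, which holds.
Since Liam is a knight, "Dax is a knight" needs to be True, which holds.
Boris (knave): "Gio is a knave" — False. ✓
Tavi is a knight, so "at least one of the following is true: Boris is a knave; Dax and Liam are both knights or both knaves" must be True — and it is.
Dax (knight): "either Tavi is a knight, or exactly one of Boris and Dax is a knight" — True. ✓

Gio is a knight, Liam is a knight, Boris is a knave, Tavi is a knight, and Dax is a knight.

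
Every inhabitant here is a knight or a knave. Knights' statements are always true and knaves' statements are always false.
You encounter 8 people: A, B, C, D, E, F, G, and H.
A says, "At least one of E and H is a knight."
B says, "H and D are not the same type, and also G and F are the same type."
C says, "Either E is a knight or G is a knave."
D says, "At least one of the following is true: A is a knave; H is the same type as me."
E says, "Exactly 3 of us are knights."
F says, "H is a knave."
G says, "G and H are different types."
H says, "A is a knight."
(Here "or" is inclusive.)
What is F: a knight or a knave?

F is a knight.

Consistent assignments: {A=knave, B=knight, C=knave, D=knight, E=knave, F=knight, G=knight, H=knave}
In every consistent assignment, F is a knight.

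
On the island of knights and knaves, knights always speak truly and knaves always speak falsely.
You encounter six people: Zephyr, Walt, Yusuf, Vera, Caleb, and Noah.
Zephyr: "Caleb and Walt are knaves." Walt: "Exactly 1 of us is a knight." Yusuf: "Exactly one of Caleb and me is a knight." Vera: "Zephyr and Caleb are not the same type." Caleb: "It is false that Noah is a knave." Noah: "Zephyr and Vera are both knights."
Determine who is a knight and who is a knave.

Zephyr is a knave, Walt is a knight, Yusuf is a knave, Vera is a knave, Caleb is a knave, and Noah is a knave.

As a knave, Zephyr's statement "Caleb and Walt are knaves" should be false; it is.
Walt is a knight; "exactly 1 of us is a knight" is true, as required.
As a knave, Yusuf's statement "exactly one of Caleb and me is a knight" should be false; it is.
Vera (knave): "Zephyr and Caleb are not the same type" — false. ✓
As a knave, Caleb's statement "it is false that Noah is a knave" should be false; it is.
Noah (knave): "Zephyr and Vera are both knights" — false. ✓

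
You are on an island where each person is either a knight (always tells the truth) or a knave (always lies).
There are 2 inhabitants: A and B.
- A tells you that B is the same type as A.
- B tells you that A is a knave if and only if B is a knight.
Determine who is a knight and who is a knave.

A is a knave and B is a knight.

A is a knave; "B is the same type as A" is False, as required.
B is a knight; "A is a knave if and only if B is a knight" is true, as required.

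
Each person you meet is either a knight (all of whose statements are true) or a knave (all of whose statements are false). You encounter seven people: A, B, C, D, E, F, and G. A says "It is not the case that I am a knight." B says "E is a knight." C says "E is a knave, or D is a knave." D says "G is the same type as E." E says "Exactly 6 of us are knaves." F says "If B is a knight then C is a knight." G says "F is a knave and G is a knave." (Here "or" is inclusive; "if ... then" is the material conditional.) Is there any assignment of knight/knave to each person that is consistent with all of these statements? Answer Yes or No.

No

Checking all 128 assignments, each has at least one speaker whose statement's truth value contradicts their type.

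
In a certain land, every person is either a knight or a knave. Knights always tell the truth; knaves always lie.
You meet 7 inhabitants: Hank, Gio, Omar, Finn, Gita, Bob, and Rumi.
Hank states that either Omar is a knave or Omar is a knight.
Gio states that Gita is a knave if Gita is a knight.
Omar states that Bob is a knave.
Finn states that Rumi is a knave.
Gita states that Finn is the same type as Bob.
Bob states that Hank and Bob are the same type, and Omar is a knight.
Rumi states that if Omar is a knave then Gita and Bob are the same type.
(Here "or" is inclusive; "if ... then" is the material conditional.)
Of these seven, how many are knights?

4

The unique consistent assignment is Hank=knight, Gio=knave, Omar=knight, Finn=knave, Gita=knight, Bob=knave, Rumi=knight.
That has 4 knights.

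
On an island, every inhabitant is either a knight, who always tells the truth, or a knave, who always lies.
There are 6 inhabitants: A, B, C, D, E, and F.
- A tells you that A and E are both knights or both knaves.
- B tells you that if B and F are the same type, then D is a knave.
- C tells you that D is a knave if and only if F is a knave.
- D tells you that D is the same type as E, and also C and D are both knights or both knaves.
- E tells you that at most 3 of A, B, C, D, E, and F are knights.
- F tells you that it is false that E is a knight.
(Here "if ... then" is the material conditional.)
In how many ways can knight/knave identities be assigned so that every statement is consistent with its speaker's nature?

1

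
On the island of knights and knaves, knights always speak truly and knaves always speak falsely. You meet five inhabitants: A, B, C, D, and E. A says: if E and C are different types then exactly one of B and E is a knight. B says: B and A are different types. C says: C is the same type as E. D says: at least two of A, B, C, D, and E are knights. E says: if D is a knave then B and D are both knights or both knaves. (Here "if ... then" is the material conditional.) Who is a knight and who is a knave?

A is a knave; "if E and C are different types then exactly one of B and E is a knight" is False, as required.
B is a knight, and the claim "B and A are different types" is indeed True.
C is a knave; "C is the same type as E" is False, as required.
Since D is a knight, "at least two of A, B, C, D, and E are knights" needs to be True, which holds.
Since E is a knight, "if D is a knave then B and D are both knights or both knaves" needs to be True, which holds.

A is a knave, B is a knight, C is a knave, D is a knight, and E is a knight.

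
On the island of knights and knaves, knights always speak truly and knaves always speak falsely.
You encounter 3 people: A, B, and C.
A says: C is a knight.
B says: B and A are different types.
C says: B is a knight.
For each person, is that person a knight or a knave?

A is a knave, B is a knave, and C is a knave.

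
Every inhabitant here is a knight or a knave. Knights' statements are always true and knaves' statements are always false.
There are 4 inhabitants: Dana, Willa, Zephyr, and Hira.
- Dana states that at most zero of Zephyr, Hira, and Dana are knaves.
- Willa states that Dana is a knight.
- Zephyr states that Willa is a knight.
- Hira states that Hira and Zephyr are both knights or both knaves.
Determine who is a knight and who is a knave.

Dana is a knight; "at most zero of Zephyr, Hira, and Dana are knaves" is True, as required.
Willa is a knight, and the claim "Dana is a knight" is indeed True.
Zephyr is a knight; "Willa is a knight" is True, as required.
Hira is a knight, and the claim "Hira and Zephyr are both knights or both knaves" is indeed True.

Dana is a knight, Willa is a knight, Zephyr is a knight, and Hira is a knight.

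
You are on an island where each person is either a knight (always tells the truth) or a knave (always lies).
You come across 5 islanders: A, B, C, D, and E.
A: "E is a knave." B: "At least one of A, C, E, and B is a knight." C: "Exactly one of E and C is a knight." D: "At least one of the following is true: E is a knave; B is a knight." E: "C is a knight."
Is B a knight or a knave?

B is a knight.

Consistent assignments: {A=knight, B=knight, C=knave, D=knight, E=knave}
In every consistent assignment, B is a knight.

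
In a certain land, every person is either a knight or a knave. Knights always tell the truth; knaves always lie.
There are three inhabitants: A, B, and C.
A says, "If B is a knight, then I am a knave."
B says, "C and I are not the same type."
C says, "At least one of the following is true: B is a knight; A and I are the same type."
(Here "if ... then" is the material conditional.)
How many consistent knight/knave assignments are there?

1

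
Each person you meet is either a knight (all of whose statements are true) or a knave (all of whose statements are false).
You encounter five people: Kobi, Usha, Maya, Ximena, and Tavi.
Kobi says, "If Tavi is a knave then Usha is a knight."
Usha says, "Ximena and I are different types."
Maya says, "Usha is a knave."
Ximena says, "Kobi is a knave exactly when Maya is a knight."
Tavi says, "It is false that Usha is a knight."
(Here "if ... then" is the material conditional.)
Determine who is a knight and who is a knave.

Kobi is a knight, so "if Tavi is a knave then Usha is a knight" must be true — and it is.
Since Usha is a knave, "Ximena and I are different types" needs to be False, which holds.
Maya is a knight, so "Usha is a knave" must be true — and it is.
Ximena (knave): "Kobi is a knave exactly when Maya is a knight" — False. ✓
Tavi (knight): "it is false that Usha is a knight" — true. ✓

Kobi is a knight, Usha is a knave, Maya is a knight, Ximena is a knave, and Tavi is a knight.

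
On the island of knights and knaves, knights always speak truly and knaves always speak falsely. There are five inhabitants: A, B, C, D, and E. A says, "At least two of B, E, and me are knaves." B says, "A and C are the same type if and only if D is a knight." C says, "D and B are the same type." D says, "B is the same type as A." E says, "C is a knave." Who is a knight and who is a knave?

A is a knight, B is a knave, C is a knight, D is a knave, and E is a knave.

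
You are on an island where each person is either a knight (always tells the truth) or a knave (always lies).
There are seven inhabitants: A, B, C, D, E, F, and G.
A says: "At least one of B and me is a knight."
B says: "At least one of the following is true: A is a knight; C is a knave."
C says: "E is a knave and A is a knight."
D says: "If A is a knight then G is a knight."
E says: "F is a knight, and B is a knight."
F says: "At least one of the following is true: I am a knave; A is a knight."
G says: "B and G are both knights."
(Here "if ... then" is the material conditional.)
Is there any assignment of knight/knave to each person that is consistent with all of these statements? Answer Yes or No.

Yes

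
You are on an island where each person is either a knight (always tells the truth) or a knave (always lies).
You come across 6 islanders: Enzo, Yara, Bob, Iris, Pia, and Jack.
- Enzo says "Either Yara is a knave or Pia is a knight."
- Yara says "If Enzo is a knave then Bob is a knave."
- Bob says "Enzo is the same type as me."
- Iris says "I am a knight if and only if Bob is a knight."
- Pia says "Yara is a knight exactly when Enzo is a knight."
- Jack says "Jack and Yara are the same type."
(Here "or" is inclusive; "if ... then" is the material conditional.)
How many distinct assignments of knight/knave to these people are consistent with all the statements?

4

Consistent assignments:
  Enzo=knight, Yara=knight, Bob=knight, Iris=knight, Pia=knight, Jack=knight
  Enzo=knight, Yara=knight, Bob=knight, Iris=knight, Pia=knight, Jack=knave
  Enzo=knight, Yara=knight, Bob=knight, Iris=knave, Pia=knight, Jack=knight
  Enzo=knight, Yara=knight, Bob=knight, Iris=knave, Pia=knight, Jack=knave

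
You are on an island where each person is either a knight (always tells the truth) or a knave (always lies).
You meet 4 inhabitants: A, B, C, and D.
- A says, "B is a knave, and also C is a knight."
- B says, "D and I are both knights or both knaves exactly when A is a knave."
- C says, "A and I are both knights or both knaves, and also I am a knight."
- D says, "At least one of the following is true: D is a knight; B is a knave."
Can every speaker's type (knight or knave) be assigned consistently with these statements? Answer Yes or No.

Yes

One consistent assignment: A=knave, B=knight, C=knave, D=knight.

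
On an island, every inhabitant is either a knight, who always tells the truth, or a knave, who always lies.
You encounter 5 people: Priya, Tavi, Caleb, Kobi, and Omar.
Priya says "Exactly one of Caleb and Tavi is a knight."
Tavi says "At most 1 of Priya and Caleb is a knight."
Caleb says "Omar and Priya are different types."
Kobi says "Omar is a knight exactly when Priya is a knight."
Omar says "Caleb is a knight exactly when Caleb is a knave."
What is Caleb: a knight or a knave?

Caleb is a knight.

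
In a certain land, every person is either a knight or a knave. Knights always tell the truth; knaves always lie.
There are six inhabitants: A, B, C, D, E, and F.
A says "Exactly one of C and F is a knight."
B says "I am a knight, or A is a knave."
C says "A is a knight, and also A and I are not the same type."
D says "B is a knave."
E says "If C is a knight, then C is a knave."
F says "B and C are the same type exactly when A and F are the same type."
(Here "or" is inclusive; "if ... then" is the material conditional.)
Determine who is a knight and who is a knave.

A is a knave, B is a knight, C is a knave, D is a knave, E is a knight, and F is a knave.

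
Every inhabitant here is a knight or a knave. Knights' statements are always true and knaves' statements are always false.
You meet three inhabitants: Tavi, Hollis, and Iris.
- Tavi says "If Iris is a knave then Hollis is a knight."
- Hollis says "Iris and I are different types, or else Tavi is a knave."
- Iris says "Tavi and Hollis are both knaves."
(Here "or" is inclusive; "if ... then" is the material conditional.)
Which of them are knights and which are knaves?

Tavi is a knight, Hollis is a knight, and Iris is a knave.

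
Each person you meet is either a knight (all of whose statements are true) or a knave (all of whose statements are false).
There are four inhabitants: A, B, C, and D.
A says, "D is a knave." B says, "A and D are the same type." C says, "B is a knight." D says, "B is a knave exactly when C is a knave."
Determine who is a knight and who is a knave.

A is a knave, B is a knave, C is a knave, and D is a knight.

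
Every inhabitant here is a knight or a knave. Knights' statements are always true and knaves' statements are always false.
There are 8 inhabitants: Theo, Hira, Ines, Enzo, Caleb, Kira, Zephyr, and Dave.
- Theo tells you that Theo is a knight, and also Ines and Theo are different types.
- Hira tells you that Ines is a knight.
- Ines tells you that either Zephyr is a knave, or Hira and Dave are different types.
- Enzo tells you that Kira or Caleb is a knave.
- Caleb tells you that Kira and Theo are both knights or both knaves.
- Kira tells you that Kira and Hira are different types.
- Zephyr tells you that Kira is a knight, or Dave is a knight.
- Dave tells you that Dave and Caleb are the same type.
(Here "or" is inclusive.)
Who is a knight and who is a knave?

Theo is a knight, and the claim "Theo is a knight, and also Ines and Theo are different types" is indeed true.
As a knave, Hira's statement "Ines is a knight" should be false; it is.
Ines (knave): "either Zephyr is a knave, or Hira and Dave are different types" — false. ✓
Enzo is a knave; "Kira or Caleb is a knave" is false, as required.
Caleb (knight): "Kira and Theo are both knights or both knaves" — true. ✓
Kira (knight): "Kira and Hira are different types" — true. ✓
Zephyr (knight): "Kira is a knight, or Dave is a knight" — true. ✓
Dave is a knave, so "Dave and Caleb are the same type" must be false — and it is.

Theo is a knight, Hira is a knave, Ines is a knave, Enzo is a knave, Caleb is a knight, Kira is a knight, Zephyr is a knight, and Dave is a knave.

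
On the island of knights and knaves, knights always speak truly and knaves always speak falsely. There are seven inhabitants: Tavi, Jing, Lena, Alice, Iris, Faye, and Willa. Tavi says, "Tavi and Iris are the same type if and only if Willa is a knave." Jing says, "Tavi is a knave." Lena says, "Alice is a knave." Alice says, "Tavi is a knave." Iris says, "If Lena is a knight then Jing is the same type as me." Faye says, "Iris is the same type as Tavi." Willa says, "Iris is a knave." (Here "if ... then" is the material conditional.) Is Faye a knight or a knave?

Consistent assignments: {Tavi=knave, Jing=knight, Lena=knave, Alice=knight, Iris=knight, Faye=knave, Willa=knave}
In every consistent assignment, Faye is a knave.

Faye is a knave.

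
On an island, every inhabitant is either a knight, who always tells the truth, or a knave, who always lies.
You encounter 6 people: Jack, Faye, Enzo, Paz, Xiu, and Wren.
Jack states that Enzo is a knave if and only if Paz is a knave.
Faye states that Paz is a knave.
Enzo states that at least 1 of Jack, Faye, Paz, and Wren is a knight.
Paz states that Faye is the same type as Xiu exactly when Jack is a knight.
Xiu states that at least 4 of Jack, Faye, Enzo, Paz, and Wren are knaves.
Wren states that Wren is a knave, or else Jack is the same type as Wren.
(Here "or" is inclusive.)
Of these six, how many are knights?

The unique consistent assignment is Jack=knight, Faye=knave, Enzo=knight, Paz=knight, Xiu=knave, Wren=knight.
That has 4 knights.

4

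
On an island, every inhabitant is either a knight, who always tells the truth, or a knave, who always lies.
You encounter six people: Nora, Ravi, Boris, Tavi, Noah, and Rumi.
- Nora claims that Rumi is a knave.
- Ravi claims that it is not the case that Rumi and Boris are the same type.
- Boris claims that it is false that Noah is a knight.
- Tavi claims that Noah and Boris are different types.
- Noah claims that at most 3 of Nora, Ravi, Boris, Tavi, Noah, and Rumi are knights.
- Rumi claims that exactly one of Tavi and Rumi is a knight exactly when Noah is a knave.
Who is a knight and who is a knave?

Knights: Nora, Tavi, and Noah. Knaves: Ravi, Boris, and Rumi.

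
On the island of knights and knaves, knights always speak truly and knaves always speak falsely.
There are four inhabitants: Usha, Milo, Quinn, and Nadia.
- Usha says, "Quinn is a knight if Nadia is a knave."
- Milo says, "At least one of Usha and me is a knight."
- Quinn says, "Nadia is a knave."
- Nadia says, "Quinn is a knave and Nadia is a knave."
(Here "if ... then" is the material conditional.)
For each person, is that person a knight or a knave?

Suppose Usha is a knave. Then Usha's statement "Quinn is a knight if Nadia is a knave" would have to be false. Checking the 8 ways to assign the others, none is consistent with every speaker.
(For instance, with Milo=knight, Quinn=knight, Nadia=knave, Usha's claim "Quinn is a knight if Nadia is a knave" comes out true where it would need to be false.)
So Usha must be a knight, making "Quinn is a knight if Nadia is a knave" true. Taking Usha=knight, Milo=knight, Quinn=knight, Nadia=knave, each remaining statement checks out:
  Milo (knight): "at least one of Usha and me is a knight" — true. ✓
  Quinn (knight): "Nadia is a knave" — true. ✓
  Nadia (knave): "Quinn is a knave and Nadia is a knave" — false. ✓
This is the unique consistent assignment.

Usha is a knight, Milo is a knight, Quinn is a knight, and Nadia is a knave.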